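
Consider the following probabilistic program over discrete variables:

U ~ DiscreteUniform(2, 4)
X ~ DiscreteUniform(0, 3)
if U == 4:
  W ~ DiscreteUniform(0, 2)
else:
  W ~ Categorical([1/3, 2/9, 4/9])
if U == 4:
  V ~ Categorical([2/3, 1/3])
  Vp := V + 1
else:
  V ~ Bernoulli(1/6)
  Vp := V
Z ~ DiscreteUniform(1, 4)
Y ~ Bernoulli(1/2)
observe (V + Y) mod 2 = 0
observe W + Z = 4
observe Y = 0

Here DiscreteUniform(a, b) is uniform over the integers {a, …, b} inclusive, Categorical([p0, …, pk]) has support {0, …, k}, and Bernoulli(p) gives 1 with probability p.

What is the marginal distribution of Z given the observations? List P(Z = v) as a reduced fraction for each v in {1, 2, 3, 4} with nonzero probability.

P(Z=2) = 26/63, P(Z=3) = 16/63, P(Z=4) = 1/3

Enumerate traces; 36 have nonzero weight after conditioning:
  (U=2, X=0, W=0, V=0, Z=4, Y=0) weight 5/1728
  (U=2, X=0, W=1, V=0, Z=3, Y=0) weight 5/2592
  (U=2, X=0, W=2, V=0, Z=2, Y=0) weight 5/1296
  (U=2, X=1, W=0, V=0, Z=4, Y=0) weight 5/1728
  (U=2, X=1, W=1, V=0, Z=3, Y=0) weight 5/2592
  (U=2, X=1, W=2, V=0, Z=2, Y=0) weight 5/1296
  (U=2, X=2, W=0, V=0, Z=4, Y=0) weight 5/1728
  (U=2, X=2, W=1, V=0, Z=3, Y=0) weight 5/2592
  … 28 more
Group by Z:
  weight(Z=2) = 13/324
  weight(Z=3) = 2/81
  weight(Z=4) = 7/216
Total weight = 13/324 + 2/81 + 7/216 = 7/72
P(Z=2 | obs) = 13/324 / 7/72 = 26/63
P(Z=3 | obs) = 2/81 / 7/72 = 16/63
P(Z=4 | obs) = 7/216 / 7/72 = 1/3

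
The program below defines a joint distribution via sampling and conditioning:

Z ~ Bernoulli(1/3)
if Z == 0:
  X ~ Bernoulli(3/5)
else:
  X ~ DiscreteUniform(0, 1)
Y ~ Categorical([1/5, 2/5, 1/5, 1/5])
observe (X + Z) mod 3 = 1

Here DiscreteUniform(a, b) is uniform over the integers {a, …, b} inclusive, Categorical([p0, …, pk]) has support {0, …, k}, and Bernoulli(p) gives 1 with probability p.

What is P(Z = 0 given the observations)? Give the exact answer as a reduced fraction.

P(Z = 0 | obs) = 12/17

Enumerate traces; 8 have nonzero weight after conditioning:
  (Z=0, X=1, Y=0) weight 2/25
  (Z=0, X=1, Y=1) weight 4/25
  (Z=0, X=1, Y=2) weight 2/25
  (Z=0, X=1, Y=3) weight 2/25
  (Z=1, X=0, Y=0) weight 1/30
  (Z=1, X=0, Y=1) weight 1/15
  (Z=1, X=0, Y=2) weight 1/30
  (Z=1, X=0, Y=3) weight 1/30
Group by Z:
  weight(Z=0) = 2/5
  weight(Z=1) = 1/6
Total weight = 2/5 + 1/6 = 17/30
P(Z=0 | obs) = 2/5 / 17/30 = 12/17
P(Z=1 | obs) = 1/6 / 17/30 = 5/17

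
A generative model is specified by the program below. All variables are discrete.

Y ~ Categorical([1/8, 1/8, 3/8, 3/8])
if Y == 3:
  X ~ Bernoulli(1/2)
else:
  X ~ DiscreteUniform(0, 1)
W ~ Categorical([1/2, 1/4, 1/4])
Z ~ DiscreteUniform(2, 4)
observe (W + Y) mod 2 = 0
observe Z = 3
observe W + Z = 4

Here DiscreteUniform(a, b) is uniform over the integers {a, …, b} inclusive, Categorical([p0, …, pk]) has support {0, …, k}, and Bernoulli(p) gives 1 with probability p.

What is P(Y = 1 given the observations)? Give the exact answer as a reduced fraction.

Enumerate traces; 4 have nonzero weight after conditioning:
  (Y=1, X=0, W=1, Z=3) weight 1/192
  (Y=1, X=1, W=1, Z=3) weight 1/192
  (Y=3, X=0, W=1, Z=3) weight 1/64
  (Y=3, X=1, W=1, Z=3) weight 1/64
Group by Y:
  weight(Y=1) = 1/96
  weight(Y=3) = 1/32
Total weight = 1/96 + 1/32 = 1/24
P(Y=1 | obs) = 1/96 / 1/24 = 1/4
P(Y=3 | obs) = 1/32 / 1/24 = 3/4

P(Y = 1 | obs) = 1/4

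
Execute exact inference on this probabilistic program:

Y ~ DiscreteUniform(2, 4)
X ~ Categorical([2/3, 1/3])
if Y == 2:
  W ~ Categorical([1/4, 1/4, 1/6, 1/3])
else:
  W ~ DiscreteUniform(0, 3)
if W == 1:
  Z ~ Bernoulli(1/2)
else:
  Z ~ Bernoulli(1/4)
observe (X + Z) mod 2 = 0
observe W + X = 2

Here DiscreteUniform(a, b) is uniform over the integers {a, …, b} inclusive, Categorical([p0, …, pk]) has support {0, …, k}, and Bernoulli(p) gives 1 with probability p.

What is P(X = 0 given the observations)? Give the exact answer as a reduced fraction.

P(X = 0 | obs) = 8/11

Enumerate traces; 6 have nonzero weight after conditioning:
  (Y=2, X=0, W=2, Z=0) weight 1/36
  (Y=2, X=1, W=1, Z=1) weight 1/72
  (Y=3, X=0, W=2, Z=0) weight 1/24
  (Y=3, X=1, W=1, Z=1) weight 1/72
  (Y=4, X=0, W=2, Z=0) weight 1/24
  (Y=4, X=1, W=1, Z=1) weight 1/72
Group by X:
  weight(X=0) = 1/9
  weight(X=1) = 1/24
Total weight = 1/9 + 1/24 = 11/72
P(X=0 | obs) = 1/9 / 11/72 = 8/11
P(X=1 | obs) = 1/24 / 11/72 = 3/11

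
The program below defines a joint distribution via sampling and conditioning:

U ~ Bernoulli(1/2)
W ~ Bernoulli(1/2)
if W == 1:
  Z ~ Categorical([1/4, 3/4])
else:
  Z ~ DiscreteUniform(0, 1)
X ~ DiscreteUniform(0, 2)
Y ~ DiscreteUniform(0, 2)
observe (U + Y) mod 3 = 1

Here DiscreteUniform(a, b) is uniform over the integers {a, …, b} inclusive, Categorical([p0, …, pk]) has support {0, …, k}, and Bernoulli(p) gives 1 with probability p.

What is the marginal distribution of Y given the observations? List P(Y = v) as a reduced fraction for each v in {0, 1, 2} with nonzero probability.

Enumerate traces; 24 have nonzero weight after conditioning:
  (U=0, W=0, Z=0, X=0, Y=1) weight 1/72
  (U=0, W=0, Z=0, X=1, Y=1) weight 1/72
  (U=0, W=0, Z=0, X=2, Y=1) weight 1/72
  (U=0, W=0, Z=1, X=0, Y=1) weight 1/72
  (U=0, W=0, Z=1, X=1, Y=1) weight 1/72
  (U=0, W=0, Z=1, X=2, Y=1) weight 1/72
  (U=0, W=1, Z=0, X=0, Y=1) weight 1/144
  (U=0, W=1, Z=0, X=1, Y=1) weight 1/144
  (U=1, W=0, Z=0, X=0, Y=0) weight 1/72
  … 15 more
Group by Y:
  weight(Y=0) = 1/6
  weight(Y=1) = 1/6
Total weight = 1/6 + 1/6 = 1/3
P(Y=0 | obs) = 1/6 / 1/3 = 1/2
P(Y=1 | obs) = 1/6 / 1/3 = 1/2

P(Y=0) = 1/2, P(Y=1) = 1/2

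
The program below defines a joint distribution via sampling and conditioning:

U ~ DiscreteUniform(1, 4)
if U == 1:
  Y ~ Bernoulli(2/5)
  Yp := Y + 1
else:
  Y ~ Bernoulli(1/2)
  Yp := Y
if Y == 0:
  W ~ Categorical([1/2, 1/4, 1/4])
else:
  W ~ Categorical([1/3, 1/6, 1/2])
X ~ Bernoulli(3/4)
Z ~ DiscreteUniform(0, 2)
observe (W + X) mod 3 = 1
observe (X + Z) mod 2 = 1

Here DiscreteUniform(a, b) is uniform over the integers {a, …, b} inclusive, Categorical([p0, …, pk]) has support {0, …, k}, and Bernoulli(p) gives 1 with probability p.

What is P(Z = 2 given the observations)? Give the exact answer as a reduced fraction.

P(Z = 2 | obs) = 6/13

Enumerate traces; 24 have nonzero weight after conditioning:
  (U=1, Y=0, W=0, X=1, Z=0) weight 3/160
  (U=1, Y=0, W=0, X=1, Z=2) weight 3/160
  (U=1, Y=0, W=1, X=0, Z=1) weight 1/320
  (U=1, Y=1, W=0, X=1, Z=0) weight 1/120
  (U=1, Y=1, W=0, X=1, Z=2) weight 1/120
  (U=1, Y=1, W=1, X=0, Z=1) weight 1/720
  (U=2, Y=0, W=0, X=1, Z=0) weight 1/64
  (U=2, Y=0, W=0, X=1, Z=2) weight 1/64
  … 16 more
Group by Z:
  weight(Z=0) = 101/960
  weight(Z=1) = 101/5760
  weight(Z=2) = 101/960
Total weight = 101/960 + 101/5760 + 101/960 = 1313/5760
P(Z=0 | obs) = 101/960 / 1313/5760 = 6/13
P(Z=1 | obs) = 101/5760 / 1313/5760 = 1/13
P(Z=2 | obs) = 101/960 / 1313/5760 = 6/13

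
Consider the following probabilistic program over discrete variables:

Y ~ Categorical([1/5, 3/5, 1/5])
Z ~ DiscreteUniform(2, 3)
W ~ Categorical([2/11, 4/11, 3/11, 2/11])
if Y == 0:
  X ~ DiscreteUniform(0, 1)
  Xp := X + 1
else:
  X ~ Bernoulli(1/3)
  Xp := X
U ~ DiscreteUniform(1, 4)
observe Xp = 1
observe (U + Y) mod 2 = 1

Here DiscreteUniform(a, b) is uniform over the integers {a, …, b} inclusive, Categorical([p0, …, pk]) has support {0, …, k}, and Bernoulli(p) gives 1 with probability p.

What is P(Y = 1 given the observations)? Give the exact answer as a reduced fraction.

P(Y = 1 | obs) = 6/11

Enumerate traces; 48 have nonzero weight after conditioning:
  (Y=0, Z=2, W=0, X=0, U=1) weight 1/440
  (Y=0, Z=2, W=0, X=0, U=3) weight 1/440
  (Y=0, Z=2, W=1, X=0, U=1) weight 1/220
  (Y=0, Z=2, W=1, X=0, U=3) weight 1/220
  (Y=0, Z=2, W=2, X=0, U=1) weight 3/880
  (Y=0, Z=2, W=2, X=0, U=3) weight 3/880
  (Y=0, Z=2, W=3, X=0, U=1) weight 1/440
  (Y=0, Z=2, W=3, X=0, U=3) weight 1/440
  (Y=1, Z=2, W=0, X=1, U=2) weight 1/220
  (Y=2, Z=2, W=0, X=1, U=1) weight 1/660
  … 38 more
Group by Y:
  weight(Y=0) = 1/20
  weight(Y=1) = 1/10
  weight(Y=2) = 1/30
Total weight = 1/20 + 1/10 + 1/30 = 11/60
P(Y=0 | obs) = 1/20 / 11/60 = 3/11
P(Y=1 | obs) = 1/10 / 11/60 = 6/11
P(Y=2 | obs) = 1/30 / 11/60 = 2/11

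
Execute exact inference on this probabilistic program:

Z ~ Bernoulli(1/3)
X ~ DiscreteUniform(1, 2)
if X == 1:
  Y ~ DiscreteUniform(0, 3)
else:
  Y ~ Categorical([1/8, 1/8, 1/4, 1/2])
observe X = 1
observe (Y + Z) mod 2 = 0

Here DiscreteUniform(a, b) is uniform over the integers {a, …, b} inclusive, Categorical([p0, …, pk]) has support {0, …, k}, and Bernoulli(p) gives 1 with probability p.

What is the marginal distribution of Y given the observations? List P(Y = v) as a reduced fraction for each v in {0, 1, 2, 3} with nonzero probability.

P(Y=0) = 1/3, P(Y=1) = 1/6, P(Y=2) = 1/3, P(Y=3) = 1/6

Enumerate traces; 4 have nonzero weight after conditioning:
  (Z=0, X=1, Y=0) weight 1/12
  (Z=0, X=1, Y=2) weight 1/12
  (Z=1, X=1, Y=1) weight 1/24
  (Z=1, X=1, Y=3) weight 1/24
Group by Y:
  weight(Y=0) = 1/12
  weight(Y=1) = 1/24
  weight(Y=2) = 1/12
  weight(Y=3) = 1/24
Total weight = 1/12 + 1/24 + 1/12 + 1/24 = 1/4
P(Y=0 | obs) = 1/12 / 1/4 = 1/3
P(Y=1 | obs) = 1/24 / 1/4 = 1/6
P(Y=2 | obs) = 1/12 / 1/4 = 1/3
P(Y=3 | obs) = 1/24 / 1/4 = 1/6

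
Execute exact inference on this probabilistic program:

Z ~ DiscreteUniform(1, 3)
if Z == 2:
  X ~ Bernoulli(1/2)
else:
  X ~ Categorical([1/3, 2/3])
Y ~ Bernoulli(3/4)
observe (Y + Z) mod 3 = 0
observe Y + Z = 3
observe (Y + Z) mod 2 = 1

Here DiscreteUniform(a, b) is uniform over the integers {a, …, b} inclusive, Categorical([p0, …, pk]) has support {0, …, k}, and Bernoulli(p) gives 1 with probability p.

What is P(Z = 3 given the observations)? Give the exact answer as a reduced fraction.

P(Z = 3 | obs) = 1/4

Enumerate traces; 4 have nonzero weight after conditioning:
  (Z=2, X=0, Y=1) weight 1/8
  (Z=2, X=1, Y=1) weight 1/8
  (Z=3, X=0, Y=0) weight 1/36
  (Z=3, X=1, Y=0) weight 1/18
Group by Z:
  weight(Z=2) = 1/4
  weight(Z=3) = 1/12
Total weight = 1/4 + 1/12 = 1/3
P(Z=2 | obs) = 1/4 / 1/3 = 3/4
P(Z=3 | obs) = 1/12 / 1/3 = 1/4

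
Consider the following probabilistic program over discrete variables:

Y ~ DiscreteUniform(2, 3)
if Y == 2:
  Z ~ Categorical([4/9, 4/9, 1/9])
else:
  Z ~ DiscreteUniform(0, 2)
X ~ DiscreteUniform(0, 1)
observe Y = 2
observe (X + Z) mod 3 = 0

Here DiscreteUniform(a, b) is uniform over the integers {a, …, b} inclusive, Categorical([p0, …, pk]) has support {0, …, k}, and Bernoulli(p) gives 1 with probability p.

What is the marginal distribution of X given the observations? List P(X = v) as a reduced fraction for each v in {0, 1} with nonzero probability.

Enumerate traces; 2 have nonzero weight after conditioning:
  (Y=2, Z=0, X=0) weight 1/9
  (Y=2, Z=2, X=1) weight 1/36
Group by X:
  weight(X=0) = 1/9
  weight(X=1) = 1/36
Total weight = 1/9 + 1/36 = 5/36
P(X=0 | obs) = 1/9 / 5/36 = 4/5
P(X=1 | obs) = 1/36 / 5/36 = 1/5

P(X=0) = 4/5, P(X=1) = 1/5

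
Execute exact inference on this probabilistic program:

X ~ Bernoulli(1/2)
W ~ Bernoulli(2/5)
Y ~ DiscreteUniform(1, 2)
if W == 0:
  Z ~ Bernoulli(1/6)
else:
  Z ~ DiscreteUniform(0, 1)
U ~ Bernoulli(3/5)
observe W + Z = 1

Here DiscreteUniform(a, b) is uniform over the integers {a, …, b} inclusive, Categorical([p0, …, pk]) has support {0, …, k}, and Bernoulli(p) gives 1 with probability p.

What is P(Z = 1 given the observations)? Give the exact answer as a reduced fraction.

P(Z = 1 | obs) = 1/3

Enumerate traces; 16 have nonzero weight after conditioning:
  (X=0, W=0, Y=1, Z=1, U=0) weight 1/100
  (X=0, W=0, Y=1, Z=1, U=1) weight 3/200
  (X=0, W=0, Y=2, Z=1, U=0) weight 1/100
  (X=0, W=0, Y=2, Z=1, U=1) weight 3/200
  (X=0, W=1, Y=1, Z=0, U=0) weight 1/50
  (X=0, W=1, Y=1, Z=0, U=1) weight 3/100
  (X=0, W=1, Y=2, Z=0, U=0) weight 1/50
  (X=0, W=1, Y=2, Z=0, U=1) weight 3/100
  … 8 more
Group by Z:
  weight(Z=0) = 1/5
  weight(Z=1) = 1/10
Total weight = 1/5 + 1/10 = 3/10
P(Z=0 | obs) = 1/5 / 3/10 = 2/3
P(Z=1 | obs) = 1/10 / 3/10 = 1/3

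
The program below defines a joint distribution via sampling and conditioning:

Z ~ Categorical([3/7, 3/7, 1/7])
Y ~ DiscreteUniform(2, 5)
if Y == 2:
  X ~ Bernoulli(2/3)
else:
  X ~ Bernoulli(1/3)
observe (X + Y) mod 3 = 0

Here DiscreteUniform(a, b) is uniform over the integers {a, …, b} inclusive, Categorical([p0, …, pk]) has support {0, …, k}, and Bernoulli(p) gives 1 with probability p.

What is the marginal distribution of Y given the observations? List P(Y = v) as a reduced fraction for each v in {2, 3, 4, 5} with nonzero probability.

Enumerate traces; 9 have nonzero weight after conditioning:
  (Z=0, Y=2, X=1) weight 1/14
  (Z=0, Y=3, X=0) weight 1/14
  (Z=0, Y=5, X=1) weight 1/28
  (Z=1, Y=2, X=1) weight 1/14
  (Z=1, Y=3, X=0) weight 1/14
  (Z=1, Y=5, X=1) weight 1/28
  (Z=2, Y=2, X=1) weight 1/42
  (Z=2, Y=3, X=0) weight 1/42
  … 1 more
Group by Y:
  weight(Y=2) = 1/6
  weight(Y=3) = 1/6
  weight(Y=5) = 1/12
Total weight = 1/6 + 1/6 + 1/12 = 5/12
P(Y=2 | obs) = 1/6 / 5/12 = 2/5
P(Y=3 | obs) = 1/6 / 5/12 = 2/5
P(Y=5 | obs) = 1/12 / 5/12 = 1/5

P(Y=2) = 2/5, P(Y=3) = 2/5, P(Y=5) = 1/5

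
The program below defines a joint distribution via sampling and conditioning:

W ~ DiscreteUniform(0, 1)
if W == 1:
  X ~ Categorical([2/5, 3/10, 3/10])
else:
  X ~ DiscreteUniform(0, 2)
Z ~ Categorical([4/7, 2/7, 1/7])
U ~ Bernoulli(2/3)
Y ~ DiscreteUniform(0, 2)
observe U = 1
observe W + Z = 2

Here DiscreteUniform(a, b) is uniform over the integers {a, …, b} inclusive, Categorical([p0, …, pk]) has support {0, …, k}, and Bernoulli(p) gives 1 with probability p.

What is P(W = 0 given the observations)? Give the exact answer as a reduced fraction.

P(W = 0 | obs) = 1/3

Enumerate traces; 18 have nonzero weight after conditioning:
  (W=0, X=0, Z=2, U=1, Y=0) weight 1/189
  (W=0, X=0, Z=2, U=1, Y=1) weight 1/189
  (W=0, X=0, Z=2, U=1, Y=2) weight 1/189
  (W=0, X=1, Z=2, U=1, Y=0) weight 1/189
  (W=0, X=1, Z=2, U=1, Y=1) weight 1/189
  (W=0, X=1, Z=2, U=1, Y=2) weight 1/189
  (W=0, X=2, Z=2, U=1, Y=0) weight 1/189
  (W=0, X=2, Z=2, U=1, Y=1) weight 1/189
  (W=1, X=0, Z=1, U=1, Y=0) weight 4/315
  … 9 more
Group by W:
  weight(W=0) = 1/21
  weight(W=1) = 2/21
Total weight = 1/21 + 2/21 = 1/7
P(W=0 | obs) = 1/21 / 1/7 = 1/3
P(W=1 | obs) = 2/21 / 1/7 = 2/3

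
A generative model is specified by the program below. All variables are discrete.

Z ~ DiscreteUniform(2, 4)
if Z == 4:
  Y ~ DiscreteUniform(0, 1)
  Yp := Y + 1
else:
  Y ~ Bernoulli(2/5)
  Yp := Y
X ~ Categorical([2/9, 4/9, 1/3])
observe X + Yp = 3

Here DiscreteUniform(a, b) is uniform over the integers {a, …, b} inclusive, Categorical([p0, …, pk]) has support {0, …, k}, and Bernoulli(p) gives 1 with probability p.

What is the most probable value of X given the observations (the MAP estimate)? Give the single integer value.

argmax_v P(X = v | obs) = 2

Enumerate traces; 4 have nonzero weight after conditioning:
  (Z=2, Y=1, X=2) weight 2/45
  (Z=3, Y=1, X=2) weight 2/45
  (Z=4, Y=0, X=2) weight 1/18
  (Z=4, Y=1, X=1) weight 2/27
Group by X:
  weight(X=1) = 2/27
  weight(X=2) = 13/90
Total weight = 2/27 + 13/90 = 59/270
P(X=1 | obs) = 2/27 / 59/270 = 20/59
P(X=2 | obs) = 13/90 / 59/270 = 39/59
argmax = 2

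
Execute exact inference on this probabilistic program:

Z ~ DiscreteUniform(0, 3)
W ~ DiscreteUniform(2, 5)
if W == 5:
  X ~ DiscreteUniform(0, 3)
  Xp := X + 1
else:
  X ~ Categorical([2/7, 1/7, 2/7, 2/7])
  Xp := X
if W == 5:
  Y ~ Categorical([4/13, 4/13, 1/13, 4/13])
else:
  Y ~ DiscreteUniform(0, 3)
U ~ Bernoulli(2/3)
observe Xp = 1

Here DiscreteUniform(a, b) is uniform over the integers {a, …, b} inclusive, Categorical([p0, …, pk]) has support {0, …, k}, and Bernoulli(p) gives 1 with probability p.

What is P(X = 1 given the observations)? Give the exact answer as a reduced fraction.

Enumerate traces; 128 have nonzero weight after conditioning:
  (Z=0, W=2, X=1, Y=0, U=0) weight 1/1344
  (Z=0, W=2, X=1, Y=0, U=1) weight 1/672
  (Z=0, W=2, X=1, Y=1, U=0) weight 1/1344
  (Z=0, W=2, X=1, Y=1, U=1) weight 1/672
  (Z=0, W=2, X=1, Y=2, U=0) weight 1/1344
  (Z=0, W=2, X=1, Y=2, U=1) weight 1/672
  (Z=0, W=2, X=1, Y=3, U=0) weight 1/1344
  (Z=0, W=2, X=1, Y=3, U=1) weight 1/672
  (Z=0, W=5, X=0, Y=0, U=0) weight 1/624
  … 119 more
Group by X:
  weight(X=0) = 1/16
  weight(X=1) = 3/28
Total weight = 1/16 + 3/28 = 19/112
P(X=0 | obs) = 1/16 / 19/112 = 7/19
P(X=1 | obs) = 3/28 / 19/112 = 12/19

P(X = 1 | obs) = 12/19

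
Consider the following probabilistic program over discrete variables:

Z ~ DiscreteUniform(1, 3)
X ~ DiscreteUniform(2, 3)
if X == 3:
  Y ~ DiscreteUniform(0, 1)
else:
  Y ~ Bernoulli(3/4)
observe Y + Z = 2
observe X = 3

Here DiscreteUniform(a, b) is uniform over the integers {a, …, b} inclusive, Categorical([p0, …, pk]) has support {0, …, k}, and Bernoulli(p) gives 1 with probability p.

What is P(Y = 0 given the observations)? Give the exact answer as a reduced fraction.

Enumerate traces; 2 have nonzero weight after conditioning:
  (Z=1, X=3, Y=1) weight 1/12
  (Z=2, X=3, Y=0) weight 1/12
Group by Y:
  weight(Y=0) = 1/12
  weight(Y=1) = 1/12
Total weight = 1/12 + 1/12 = 1/6
P(Y=0 | obs) = 1/12 / 1/6 = 1/2
P(Y=1 | obs) = 1/12 / 1/6 = 1/2

P(Y = 0 | obs) = 1/2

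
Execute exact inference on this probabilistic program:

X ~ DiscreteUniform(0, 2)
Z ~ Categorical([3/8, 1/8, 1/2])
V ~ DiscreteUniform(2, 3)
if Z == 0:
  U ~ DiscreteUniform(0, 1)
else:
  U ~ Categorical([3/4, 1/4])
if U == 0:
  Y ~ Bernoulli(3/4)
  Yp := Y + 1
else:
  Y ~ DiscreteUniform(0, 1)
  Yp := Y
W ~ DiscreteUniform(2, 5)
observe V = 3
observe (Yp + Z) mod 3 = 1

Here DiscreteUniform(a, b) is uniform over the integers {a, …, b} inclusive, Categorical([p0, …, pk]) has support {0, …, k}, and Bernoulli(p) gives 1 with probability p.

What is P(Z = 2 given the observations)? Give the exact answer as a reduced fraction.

Enumerate traces; 48 have nonzero weight after conditioning:
  (X=0, Z=0, V=3, U=0, Y=0, W=2) weight 1/512
  (X=0, Z=0, V=3, U=0, Y=0, W=3) weight 1/512
  (X=0, Z=0, V=3, U=0, Y=0, W=4) weight 1/512
  (X=0, Z=0, V=3, U=0, Y=0, W=5) weight 1/512
  (X=0, Z=0, V=3, U=1, Y=1, W=2) weight 1/256
  (X=0, Z=0, V=3, U=1, Y=1, W=3) weight 1/256
  (X=0, Z=0, V=3, U=1, Y=1, W=4) weight 1/256
  (X=0, Z=0, V=3, U=1, Y=1, W=5) weight 1/256
  (X=0, Z=1, V=3, U=1, Y=0, W=2) weight 1/1536
  (X=0, Z=2, V=3, U=0, Y=1, W=2) weight 3/256
  … 38 more
Group by Z:
  weight(Z=0) = 9/128
  weight(Z=1) = 1/128
  weight(Z=2) = 9/64
Total weight = 9/128 + 1/128 + 9/64 = 7/32
P(Z=0 | obs) = 9/128 / 7/32 = 9/28
P(Z=1 | obs) = 1/128 / 7/32 = 1/28
P(Z=2 | obs) = 9/64 / 7/32 = 9/14

P(Z = 2 | obs) = 9/14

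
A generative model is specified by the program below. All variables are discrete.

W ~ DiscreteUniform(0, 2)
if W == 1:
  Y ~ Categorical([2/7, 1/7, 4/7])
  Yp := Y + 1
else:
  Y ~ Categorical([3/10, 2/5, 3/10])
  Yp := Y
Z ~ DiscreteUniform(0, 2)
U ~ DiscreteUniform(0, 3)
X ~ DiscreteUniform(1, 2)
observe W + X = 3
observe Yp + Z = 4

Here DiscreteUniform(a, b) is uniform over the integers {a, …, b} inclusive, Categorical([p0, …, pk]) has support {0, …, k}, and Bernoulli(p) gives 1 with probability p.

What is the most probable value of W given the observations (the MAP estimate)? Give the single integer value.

Enumerate traces; 12 have nonzero weight after conditioning:
  (W=1, Y=1, Z=2, U=0, X=2) weight 1/504
  (W=1, Y=1, Z=2, U=1, X=2) weight 1/504
  (W=1, Y=1, Z=2, U=2, X=2) weight 1/504
  (W=1, Y=1, Z=2, U=3, X=2) weight 1/504
  (W=1, Y=2, Z=1, U=0, X=2) weight 1/126
  (W=1, Y=2, Z=1, U=1, X=2) weight 1/126
  (W=1, Y=2, Z=1, U=2, X=2) weight 1/126
  (W=1, Y=2, Z=1, U=3, X=2) weight 1/126
  (W=2, Y=2, Z=2, U=0, X=1) weight 1/240
  … 3 more
Group by W:
  weight(W=1) = 5/126
  weight(W=2) = 1/60
Total weight = 5/126 + 1/60 = 71/1260
P(W=1 | obs) = 5/126 / 71/1260 = 50/71
P(W=2 | obs) = 1/60 / 71/1260 = 21/71
argmax = 1

argmax_v P(W = v | obs) = 1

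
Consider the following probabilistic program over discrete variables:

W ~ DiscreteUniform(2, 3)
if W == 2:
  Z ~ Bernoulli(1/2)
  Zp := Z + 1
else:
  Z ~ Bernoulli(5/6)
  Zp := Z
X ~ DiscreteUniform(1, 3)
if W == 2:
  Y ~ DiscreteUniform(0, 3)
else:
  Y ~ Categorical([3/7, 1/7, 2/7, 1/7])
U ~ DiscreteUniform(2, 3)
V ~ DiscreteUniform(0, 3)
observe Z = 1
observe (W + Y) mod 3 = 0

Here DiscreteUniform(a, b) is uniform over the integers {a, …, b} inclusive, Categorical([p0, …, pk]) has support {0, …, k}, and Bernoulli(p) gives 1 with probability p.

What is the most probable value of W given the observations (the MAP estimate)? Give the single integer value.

Enumerate traces; 72 have nonzero weight after conditioning:
  (W=2, Z=1, X=1, Y=1, U=2, V=0) weight 1/384
  (W=2, Z=1, X=1, Y=1, U=2, V=1) weight 1/384
  (W=2, Z=1, X=1, Y=1, U=2, V=2) weight 1/384
  (W=2, Z=1, X=1, Y=1, U=2, V=3) weight 1/384
  (W=2, Z=1, X=1, Y=1, U=3, V=0) weight 1/384
  (W=2, Z=1, X=1, Y=1, U=3, V=1) weight 1/384
  (W=2, Z=1, X=1, Y=1, U=3, V=2) weight 1/384
  (W=2, Z=1, X=1, Y=1, U=3, V=3) weight 1/384
  (W=3, Z=1, X=1, Y=0, U=2, V=0) weight 5/672
  … 63 more
Group by W:
  weight(W=2) = 1/16
  weight(W=3) = 5/21
Total weight = 1/16 + 5/21 = 101/336
P(W=2 | obs) = 1/16 / 101/336 = 21/101
P(W=3 | obs) = 5/21 / 101/336 = 80/101
argmax = 3

argmax_v P(W = v | obs) = 3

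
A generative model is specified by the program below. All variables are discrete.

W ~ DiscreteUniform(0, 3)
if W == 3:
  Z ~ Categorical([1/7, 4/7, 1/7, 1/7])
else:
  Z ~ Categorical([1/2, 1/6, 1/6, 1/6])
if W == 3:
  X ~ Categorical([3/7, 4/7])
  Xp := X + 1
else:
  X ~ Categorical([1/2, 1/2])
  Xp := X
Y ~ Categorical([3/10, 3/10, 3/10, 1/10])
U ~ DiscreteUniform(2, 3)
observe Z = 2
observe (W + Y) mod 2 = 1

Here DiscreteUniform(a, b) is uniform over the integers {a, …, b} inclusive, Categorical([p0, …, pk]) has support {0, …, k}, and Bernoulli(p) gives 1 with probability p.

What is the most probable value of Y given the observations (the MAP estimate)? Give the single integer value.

Enumerate traces; 32 have nonzero weight after conditioning:
  (W=0, Z=2, X=0, Y=1, U=2) weight 1/320
  (W=0, Z=2, X=0, Y=1, U=3) weight 1/320
  (W=0, Z=2, X=0, Y=3, U=2) weight 1/960
  (W=0, Z=2, X=0, Y=3, U=3) weight 1/960
  (W=0, Z=2, X=1, Y=1, U=2) weight 1/320
  (W=0, Z=2, X=1, Y=1, U=3) weight 1/320
  (W=0, Z=2, X=1, Y=3, U=2) weight 1/960
  (W=0, Z=2, X=1, Y=3, U=3) weight 1/960
  (W=1, Z=2, X=0, Y=0, U=2) weight 1/320
  (W=1, Z=2, X=0, Y=2, U=2) weight 1/320
  … 22 more
Group by Y:
  weight(Y=0) = 13/560
  weight(Y=1) = 1/40
  weight(Y=2) = 13/560
  weight(Y=3) = 1/120
Total weight = 13/560 + 1/40 + 13/560 + 1/120 = 67/840
P(Y=0 | obs) = 13/560 / 67/840 = 39/134
P(Y=1 | obs) = 1/40 / 67/840 = 21/67
P(Y=2 | obs) = 13/560 / 67/840 = 39/134
P(Y=3 | obs) = 1/120 / 67/840 = 7/67
argmax = 1

argmax_v P(Y = v | obs) = 1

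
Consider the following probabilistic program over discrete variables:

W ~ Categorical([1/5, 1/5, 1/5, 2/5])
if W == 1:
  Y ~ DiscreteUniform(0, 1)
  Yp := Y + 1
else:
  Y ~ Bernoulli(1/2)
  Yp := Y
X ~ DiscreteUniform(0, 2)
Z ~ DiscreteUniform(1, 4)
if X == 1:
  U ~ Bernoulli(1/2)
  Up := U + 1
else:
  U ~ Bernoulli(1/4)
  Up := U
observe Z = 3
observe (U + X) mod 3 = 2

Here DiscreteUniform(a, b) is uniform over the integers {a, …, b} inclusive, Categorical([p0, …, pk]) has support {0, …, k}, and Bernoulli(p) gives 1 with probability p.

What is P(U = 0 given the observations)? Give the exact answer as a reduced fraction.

P(U = 0 | obs) = 3/5

Enumerate traces; 16 have nonzero weight after conditioning:
  (W=0, Y=0, X=1, Z=3, U=1) weight 1/240
  (W=0, Y=0, X=2, Z=3, U=0) weight 1/160
  (W=0, Y=1, X=1, Z=3, U=1) weight 1/240
  (W=0, Y=1, X=2, Z=3, U=0) weight 1/160
  (W=1, Y=0, X=1, Z=3, U=1) weight 1/240
  (W=1, Y=0, X=2, Z=3, U=0) weight 1/160
  (W=1, Y=1, X=1, Z=3, U=1) weight 1/240
  (W=1, Y=1, X=2, Z=3, U=0) weight 1/160
  … 8 more
Group by U:
  weight(U=0) = 1/16
  weight(U=1) = 1/24
Total weight = 1/16 + 1/24 = 5/48
P(U=0 | obs) = 1/16 / 5/48 = 3/5
P(U=1 | obs) = 1/24 / 5/48 = 2/5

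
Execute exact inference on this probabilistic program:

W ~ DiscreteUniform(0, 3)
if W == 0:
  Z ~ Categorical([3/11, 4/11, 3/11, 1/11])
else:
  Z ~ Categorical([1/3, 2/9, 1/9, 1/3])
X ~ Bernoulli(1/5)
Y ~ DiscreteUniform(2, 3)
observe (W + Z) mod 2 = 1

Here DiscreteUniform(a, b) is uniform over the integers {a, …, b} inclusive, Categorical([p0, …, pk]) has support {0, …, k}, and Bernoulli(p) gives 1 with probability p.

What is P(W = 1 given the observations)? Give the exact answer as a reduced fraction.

Enumerate traces; 32 have nonzero weight after conditioning:
  (W=0, Z=1, X=0, Y=2) weight 2/55
  (W=0, Z=1, X=0, Y=3) weight 2/55
  (W=0, Z=1, X=1, Y=2) weight 1/110
  (W=0, Z=1, X=1, Y=3) weight 1/110
  (W=0, Z=3, X=0, Y=2) weight 1/110
  (W=0, Z=3, X=0, Y=3) weight 1/110
  (W=0, Z=3, X=1, Y=2) weight 1/440
  (W=0, Z=3, X=1, Y=3) weight 1/440
  (W=1, Z=0, X=0, Y=2) weight 1/30
  (W=2, Z=1, X=0, Y=2) weight 1/45
  … 22 more
Group by W:
  weight(W=0) = 5/44
  weight(W=1) = 1/9
  weight(W=2) = 5/36
  weight(W=3) = 1/9
Total weight = 5/44 + 1/9 + 5/36 + 1/9 = 47/99
P(W=0 | obs) = 5/44 / 47/99 = 45/188
P(W=1 | obs) = 1/9 / 47/99 = 11/47
P(W=2 | obs) = 5/36 / 47/99 = 55/188
P(W=3 | obs) = 1/9 / 47/99 = 11/47

P(W = 1 | obs) = 11/47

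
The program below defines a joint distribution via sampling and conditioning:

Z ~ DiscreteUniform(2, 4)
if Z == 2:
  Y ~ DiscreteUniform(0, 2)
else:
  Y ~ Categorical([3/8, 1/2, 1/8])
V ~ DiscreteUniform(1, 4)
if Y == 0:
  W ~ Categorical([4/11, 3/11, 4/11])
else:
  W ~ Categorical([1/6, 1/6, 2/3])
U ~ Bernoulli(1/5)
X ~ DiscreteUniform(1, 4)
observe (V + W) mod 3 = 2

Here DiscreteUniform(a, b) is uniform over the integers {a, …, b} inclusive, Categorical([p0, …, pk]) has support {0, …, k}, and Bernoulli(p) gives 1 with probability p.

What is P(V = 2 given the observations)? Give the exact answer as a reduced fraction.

P(V = 2 | obs) = 565/2863

Enumerate traces; 288 have nonzero weight after conditioning:
  (Z=2, Y=0, V=1, W=1, U=0, X=1) weight 1/660
  (Z=2, Y=0, V=1, W=1, U=0, X=2) weight 1/660
  (Z=2, Y=0, V=1, W=1, U=0, X=3) weight 1/660
  (Z=2, Y=0, V=1, W=1, U=0, X=4) weight 1/660
  (Z=2, Y=0, V=1, W=1, U=1, X=1) weight 1/2640
  (Z=2, Y=0, V=1, W=1, U=1, X=2) weight 1/2640
  (Z=2, Y=0, V=1, W=1, U=1, X=3) weight 1/2640
  (Z=2, Y=0, V=1, W=1, U=1, X=4) weight 1/2640
  (Z=2, Y=0, V=2, W=0, U=0, X=1) weight 1/495
  (Z=2, Y=0, V=3, W=2, U=0, X=1) weight 1/495
  … 278 more
Group by V:
  weight(V=1) = 487/9504
  weight(V=2) = 565/9504
  weight(V=3) = 331/2376
  weight(V=4) = 487/9504
Total weight = 487/9504 + 565/9504 + 331/2376 + 487/9504 = 2863/9504
P(V=1 | obs) = 487/9504 / 2863/9504 = 487/2863
P(V=2 | obs) = 565/9504 / 2863/9504 = 565/2863
P(V=3 | obs) = 331/2376 / 2863/9504 = 1324/2863
P(V=4 | obs) = 487/9504 / 2863/9504 = 487/2863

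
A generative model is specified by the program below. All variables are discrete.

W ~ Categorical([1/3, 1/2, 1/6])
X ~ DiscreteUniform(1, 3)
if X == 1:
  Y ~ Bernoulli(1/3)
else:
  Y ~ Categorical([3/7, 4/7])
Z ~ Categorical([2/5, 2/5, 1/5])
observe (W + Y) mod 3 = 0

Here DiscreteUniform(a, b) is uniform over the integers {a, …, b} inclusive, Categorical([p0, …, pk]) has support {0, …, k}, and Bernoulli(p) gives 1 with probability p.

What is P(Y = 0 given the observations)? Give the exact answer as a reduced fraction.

Enumerate traces; 18 have nonzero weight after conditioning:
  (W=0, X=1, Y=0, Z=0) weight 4/135
  (W=0, X=1, Y=0, Z=1) weight 4/135
  (W=0, X=1, Y=0, Z=2) weight 2/135
  (W=0, X=2, Y=0, Z=0) weight 2/105
  (W=0, X=2, Y=0, Z=1) weight 2/105
  (W=0, X=2, Y=0, Z=2) weight 1/105
  (W=0, X=3, Y=0, Z=0) weight 2/105
  (W=0, X=3, Y=0, Z=1) weight 2/105
  (W=2, X=1, Y=1, Z=0) weight 1/135
  … 9 more
Group by Y:
  weight(Y=0) = 32/189
  weight(Y=1) = 31/378
Total weight = 32/189 + 31/378 = 95/378
P(Y=0 | obs) = 32/189 / 95/378 = 64/95
P(Y=1 | obs) = 31/378 / 95/378 = 31/95

P(Y = 0 | obs) = 64/95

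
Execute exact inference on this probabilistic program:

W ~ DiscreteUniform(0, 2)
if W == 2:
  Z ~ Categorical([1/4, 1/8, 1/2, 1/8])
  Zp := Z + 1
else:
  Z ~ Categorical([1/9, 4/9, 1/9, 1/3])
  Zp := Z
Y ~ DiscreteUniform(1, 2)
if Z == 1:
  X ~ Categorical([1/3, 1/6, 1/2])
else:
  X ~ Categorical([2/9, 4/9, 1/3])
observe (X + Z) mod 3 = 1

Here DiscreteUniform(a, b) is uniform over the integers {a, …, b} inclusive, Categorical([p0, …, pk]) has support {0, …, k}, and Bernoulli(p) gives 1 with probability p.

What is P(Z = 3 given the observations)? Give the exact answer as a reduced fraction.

P(Z = 3 | obs) = 228/739

Enumerate traces; 24 have nonzero weight after conditioning:
  (W=0, Z=0, Y=1, X=1) weight 2/243
  (W=0, Z=0, Y=2, X=1) weight 2/243
  (W=0, Z=1, Y=1, X=0) weight 2/81
  (W=0, Z=1, Y=2, X=0) weight 2/81
  (W=0, Z=2, Y=1, X=2) weight 1/162
  (W=0, Z=2, Y=2, X=2) weight 1/162
  (W=0, Z=3, Y=1, X=1) weight 2/81
  (W=0, Z=3, Y=2, X=1) weight 2/81
  … 16 more
Group by Z:
  weight(Z=0) = 17/243
  weight(Z=1) = 73/648
  weight(Z=2) = 13/162
  weight(Z=3) = 19/162
Total weight = 17/243 + 73/648 + 13/162 + 19/162 = 739/1944
P(Z=0 | obs) = 17/243 / 739/1944 = 136/739
P(Z=1 | obs) = 73/648 / 739/1944 = 219/739
P(Z=2 | obs) = 13/162 / 739/1944 = 156/739
P(Z=3 | obs) = 19/162 / 739/1944 = 228/739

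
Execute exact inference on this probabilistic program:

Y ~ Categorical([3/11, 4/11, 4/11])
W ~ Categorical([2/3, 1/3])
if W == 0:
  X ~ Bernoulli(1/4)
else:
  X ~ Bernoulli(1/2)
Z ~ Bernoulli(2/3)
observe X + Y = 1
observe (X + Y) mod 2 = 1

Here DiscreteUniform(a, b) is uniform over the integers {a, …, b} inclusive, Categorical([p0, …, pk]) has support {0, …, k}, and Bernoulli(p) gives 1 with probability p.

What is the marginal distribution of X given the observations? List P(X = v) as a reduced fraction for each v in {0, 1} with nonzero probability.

P(X=0) = 8/11, P(X=1) = 3/11

Enumerate traces; 8 have nonzero weight after conditioning:
  (Y=0, W=0, X=1, Z=0) weight 1/66
  (Y=0, W=0, X=1, Z=1) weight 1/33
  (Y=0, W=1, X=1, Z=0) weight 1/66
  (Y=0, W=1, X=1, Z=1) weight 1/33
  (Y=1, W=0, X=0, Z=0) weight 2/33
  (Y=1, W=0, X=0, Z=1) weight 4/33
  (Y=1, W=1, X=0, Z=0) weight 2/99
  (Y=1, W=1, X=0, Z=1) weight 4/99
Group by X:
  weight(X=0) = 8/33
  weight(X=1) = 1/11
Total weight = 8/33 + 1/11 = 1/3
P(X=0 | obs) = 8/33 / 1/3 = 8/11
P(X=1 | obs) = 1/11 / 1/3 = 3/11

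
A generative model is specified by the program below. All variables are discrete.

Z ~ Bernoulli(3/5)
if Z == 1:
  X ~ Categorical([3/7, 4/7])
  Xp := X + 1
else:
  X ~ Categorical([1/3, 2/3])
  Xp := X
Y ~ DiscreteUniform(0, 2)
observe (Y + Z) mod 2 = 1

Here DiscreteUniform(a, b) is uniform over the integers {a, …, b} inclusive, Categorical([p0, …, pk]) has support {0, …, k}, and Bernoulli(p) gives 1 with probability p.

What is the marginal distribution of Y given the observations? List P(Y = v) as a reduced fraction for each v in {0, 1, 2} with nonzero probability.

P(Y=0) = 3/8, P(Y=1) = 1/4, P(Y=2) = 3/8

Enumerate traces; 6 have nonzero weight after conditioning:
  (Z=0, X=0, Y=1) weight 2/45
  (Z=0, X=1, Y=1) weight 4/45
  (Z=1, X=0, Y=0) weight 3/35
  (Z=1, X=0, Y=2) weight 3/35
  (Z=1, X=1, Y=0) weight 4/35
  (Z=1, X=1, Y=2) weight 4/35
Group by Y:
  weight(Y=0) = 1/5
  weight(Y=1) = 2/15
  weight(Y=2) = 1/5
Total weight = 1/5 + 2/15 + 1/5 = 8/15
P(Y=0 | obs) = 1/5 / 8/15 = 3/8
P(Y=1 | obs) = 2/15 / 8/15 = 1/4
P(Y=2 | obs) = 1/5 / 8/15 = 3/8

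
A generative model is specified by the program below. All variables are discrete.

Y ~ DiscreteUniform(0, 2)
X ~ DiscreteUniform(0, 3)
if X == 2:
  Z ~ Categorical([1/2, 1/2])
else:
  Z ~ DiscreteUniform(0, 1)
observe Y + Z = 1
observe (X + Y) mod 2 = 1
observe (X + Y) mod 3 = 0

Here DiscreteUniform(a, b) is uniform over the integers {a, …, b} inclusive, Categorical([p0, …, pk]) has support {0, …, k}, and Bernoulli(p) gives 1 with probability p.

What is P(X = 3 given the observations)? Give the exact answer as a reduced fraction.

Enumerate traces; 2 have nonzero weight after conditioning:
  (Y=0, X=3, Z=1) weight 1/24
  (Y=1, X=2, Z=0) weight 1/24
Group by X:
  weight(X=2) = 1/24
  weight(X=3) = 1/24
Total weight = 1/24 + 1/24 = 1/12
P(X=2 | obs) = 1/24 / 1/12 = 1/2
P(X=3 | obs) = 1/24 / 1/12 = 1/2

P(X = 3 | obs) = 1/2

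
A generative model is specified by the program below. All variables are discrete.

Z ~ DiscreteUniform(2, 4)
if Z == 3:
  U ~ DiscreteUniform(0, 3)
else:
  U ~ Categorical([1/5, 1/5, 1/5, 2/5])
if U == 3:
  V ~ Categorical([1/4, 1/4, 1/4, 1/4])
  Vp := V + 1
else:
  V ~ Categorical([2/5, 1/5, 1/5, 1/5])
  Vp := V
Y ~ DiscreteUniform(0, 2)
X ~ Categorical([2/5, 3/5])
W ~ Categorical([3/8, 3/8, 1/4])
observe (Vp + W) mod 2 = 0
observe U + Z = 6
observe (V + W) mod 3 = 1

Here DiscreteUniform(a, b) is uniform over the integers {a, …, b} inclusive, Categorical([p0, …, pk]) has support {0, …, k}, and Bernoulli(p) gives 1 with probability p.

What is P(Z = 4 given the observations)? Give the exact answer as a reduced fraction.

P(Z = 4 | obs) = 8/23

Enumerate traces; 24 have nonzero weight after conditioning:
  (Z=3, U=3, V=0, Y=0, X=0, W=1) weight 1/960
  (Z=3, U=3, V=0, Y=0, X=1, W=1) weight 1/640
  (Z=3, U=3, V=0, Y=1, X=0, W=1) weight 1/960
  (Z=3, U=3, V=0, Y=1, X=1, W=1) weight 1/640
  (Z=3, U=3, V=0, Y=2, X=0, W=1) weight 1/960
  (Z=3, U=3, V=0, Y=2, X=1, W=1) weight 1/640
  (Z=3, U=3, V=1, Y=0, X=0, W=0) weight 1/960
  (Z=3, U=3, V=1, Y=0, X=1, W=0) weight 1/640
  (Z=4, U=2, V=2, Y=0, X=0, W=2) weight 1/2250
  … 15 more
Group by Z:
  weight(Z=3) = 1/64
  weight(Z=4) = 1/120
Total weight = 1/64 + 1/120 = 23/960
P(Z=3 | obs) = 1/64 / 23/960 = 15/23
P(Z=4 | obs) = 1/120 / 23/960 = 8/23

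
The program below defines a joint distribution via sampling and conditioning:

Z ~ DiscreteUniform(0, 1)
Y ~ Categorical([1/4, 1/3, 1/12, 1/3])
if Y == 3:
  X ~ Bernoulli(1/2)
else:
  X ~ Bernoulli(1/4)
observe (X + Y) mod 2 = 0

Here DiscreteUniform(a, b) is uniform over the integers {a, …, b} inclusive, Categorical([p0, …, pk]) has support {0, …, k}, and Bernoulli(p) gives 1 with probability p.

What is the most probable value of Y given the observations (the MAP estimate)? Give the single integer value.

Enumerate traces; 8 have nonzero weight after conditioning:
  (Z=0, Y=0, X=0) weight 3/32
  (Z=0, Y=1, X=1) weight 1/24
  (Z=0, Y=2, X=0) weight 1/32
  (Z=0, Y=3, X=1) weight 1/12
  (Z=1, Y=0, X=0) weight 3/32
  (Z=1, Y=1, X=1) weight 1/24
  (Z=1, Y=2, X=0) weight 1/32
  (Z=1, Y=3, X=1) weight 1/12
Group by Y:
  weight(Y=0) = 3/16
  weight(Y=1) = 1/12
  weight(Y=2) = 1/16
  weight(Y=3) = 1/6
Total weight = 3/16 + 1/12 + 1/16 + 1/6 = 1/2
P(Y=0 | obs) = 3/16 / 1/2 = 3/8
P(Y=1 | obs) = 1/12 / 1/2 = 1/6
P(Y=2 | obs) = 1/16 / 1/2 = 1/8
P(Y=3 | obs) = 1/6 / 1/2 = 1/3
argmax = 0

argmax_v P(Y = v | obs) = 0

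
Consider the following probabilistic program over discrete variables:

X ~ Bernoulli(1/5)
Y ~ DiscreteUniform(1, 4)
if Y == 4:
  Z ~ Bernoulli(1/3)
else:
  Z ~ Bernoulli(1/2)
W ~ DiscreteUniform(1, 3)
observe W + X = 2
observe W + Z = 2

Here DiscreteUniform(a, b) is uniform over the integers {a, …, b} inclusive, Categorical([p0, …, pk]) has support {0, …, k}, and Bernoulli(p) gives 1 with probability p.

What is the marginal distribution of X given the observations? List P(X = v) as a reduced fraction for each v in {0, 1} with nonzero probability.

Enumerate traces; 8 have nonzero weight after conditioning:
  (X=0, Y=1, Z=0, W=2) weight 1/30
  (X=0, Y=2, Z=0, W=2) weight 1/30
  (X=0, Y=3, Z=0, W=2) weight 1/30
  (X=0, Y=4, Z=0, W=2) weight 2/45
  (X=1, Y=1, Z=1, W=1) weight 1/120
  (X=1, Y=2, Z=1, W=1) weight 1/120
  (X=1, Y=3, Z=1, W=1) weight 1/120
  (X=1, Y=4, Z=1, W=1) weight 1/180
Group by X:
  weight(X=0) = 13/90
  weight(X=1) = 11/360
Total weight = 13/90 + 11/360 = 7/40
P(X=0 | obs) = 13/90 / 7/40 = 52/63
P(X=1 | obs) = 11/360 / 7/40 = 11/63

P(X=0) = 52/63, P(X=1) = 11/63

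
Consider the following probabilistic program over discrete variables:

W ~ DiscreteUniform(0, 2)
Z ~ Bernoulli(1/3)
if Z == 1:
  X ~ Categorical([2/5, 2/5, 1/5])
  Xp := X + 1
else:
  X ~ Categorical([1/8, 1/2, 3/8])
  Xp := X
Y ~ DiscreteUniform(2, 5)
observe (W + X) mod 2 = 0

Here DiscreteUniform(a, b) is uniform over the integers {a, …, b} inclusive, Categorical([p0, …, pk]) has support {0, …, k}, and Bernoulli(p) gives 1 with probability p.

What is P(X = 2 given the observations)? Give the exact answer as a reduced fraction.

P(X = 2 | obs) = 19/46

Enumerate traces; 40 have nonzero weight after conditioning:
  (W=0, Z=0, X=0, Y=2) weight 1/144
  (W=0, Z=0, X=0, Y=3) weight 1/144
  (W=0, Z=0, X=0, Y=4) weight 1/144
  (W=0, Z=0, X=0, Y=5) weight 1/144
  (W=0, Z=0, X=2, Y=2) weight 1/48
  (W=0, Z=0, X=2, Y=3) weight 1/48
  (W=0, Z=0, X=2, Y=4) weight 1/48
  (W=0, Z=0, X=2, Y=5) weight 1/48
  (W=1, Z=0, X=1, Y=2) weight 1/36
  … 31 more
Group by X:
  weight(X=0) = 13/90
  weight(X=1) = 7/45
  weight(X=2) = 19/90
Total weight = 13/90 + 7/45 + 19/90 = 23/45
P(X=0 | obs) = 13/90 / 23/45 = 13/46
P(X=1 | obs) = 7/45 / 23/45 = 7/23
P(X=2 | obs) = 19/90 / 23/45 = 19/46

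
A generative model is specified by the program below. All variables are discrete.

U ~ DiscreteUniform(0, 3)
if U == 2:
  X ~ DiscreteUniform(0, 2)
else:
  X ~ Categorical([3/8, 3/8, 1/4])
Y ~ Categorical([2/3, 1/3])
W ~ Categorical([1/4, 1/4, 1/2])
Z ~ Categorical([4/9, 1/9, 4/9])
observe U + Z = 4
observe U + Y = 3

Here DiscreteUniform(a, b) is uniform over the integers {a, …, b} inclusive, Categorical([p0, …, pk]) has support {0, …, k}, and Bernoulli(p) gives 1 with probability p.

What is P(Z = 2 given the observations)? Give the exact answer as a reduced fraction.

Enumerate traces; 18 have nonzero weight after conditioning:
  (U=2, X=0, Y=1, W=0, Z=2) weight 1/324
  (U=2, X=0, Y=1, W=1, Z=2) weight 1/324
  (U=2, X=0, Y=1, W=2, Z=2) weight 1/162
  (U=2, X=1, Y=1, W=0, Z=2) weight 1/324
  (U=2, X=1, Y=1, W=1, Z=2) weight 1/324
  (U=2, X=1, Y=1, W=2, Z=2) weight 1/162
  (U=2, X=2, Y=1, W=0, Z=2) weight 1/324
  (U=2, X=2, Y=1, W=1, Z=2) weight 1/324
  (U=3, X=0, Y=0, W=0, Z=1) weight 1/576
  … 9 more
Group by Z:
  weight(Z=1) = 1/54
  weight(Z=2) = 1/27
Total weight = 1/54 + 1/27 = 1/18
P(Z=1 | obs) = 1/54 / 1/18 = 1/3
P(Z=2 | obs) = 1/27 / 1/18 = 2/3

P(Z = 2 | obs) = 2/3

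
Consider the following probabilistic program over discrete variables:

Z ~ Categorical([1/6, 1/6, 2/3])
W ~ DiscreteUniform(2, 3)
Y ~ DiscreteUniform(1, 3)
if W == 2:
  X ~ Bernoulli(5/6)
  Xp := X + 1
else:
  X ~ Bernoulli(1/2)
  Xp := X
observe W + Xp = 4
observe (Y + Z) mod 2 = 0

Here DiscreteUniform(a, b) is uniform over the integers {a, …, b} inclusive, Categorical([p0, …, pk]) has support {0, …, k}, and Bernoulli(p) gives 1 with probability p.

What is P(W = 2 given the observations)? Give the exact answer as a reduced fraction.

Enumerate traces; 8 have nonzero weight after conditioning:
  (Z=0, W=2, Y=2, X=1) weight 5/216
  (Z=0, W=3, Y=2, X=1) weight 1/72
  (Z=1, W=2, Y=1, X=1) weight 5/216
  (Z=1, W=2, Y=3, X=1) weight 5/216
  (Z=1, W=3, Y=1, X=1) weight 1/72
  (Z=1, W=3, Y=3, X=1) weight 1/72
  (Z=2, W=2, Y=2, X=1) weight 5/54
  (Z=2, W=3, Y=2, X=1) weight 1/18
Group by W:
  weight(W=2) = 35/216
  weight(W=3) = 7/72
Total weight = 35/216 + 7/72 = 7/27
P(W=2 | obs) = 35/216 / 7/27 = 5/8
P(W=3 | obs) = 7/72 / 7/27 = 3/8

P(W = 2 | obs) = 5/8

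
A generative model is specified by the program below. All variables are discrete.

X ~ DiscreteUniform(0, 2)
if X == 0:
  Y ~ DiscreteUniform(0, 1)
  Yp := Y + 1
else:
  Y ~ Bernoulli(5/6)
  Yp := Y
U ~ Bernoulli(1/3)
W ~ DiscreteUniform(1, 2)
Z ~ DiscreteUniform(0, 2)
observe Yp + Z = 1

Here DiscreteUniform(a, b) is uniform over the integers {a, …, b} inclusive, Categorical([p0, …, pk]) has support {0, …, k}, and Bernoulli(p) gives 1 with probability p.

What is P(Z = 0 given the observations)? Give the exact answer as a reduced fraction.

P(Z = 0 | obs) = 13/15

Enumerate traces; 20 have nonzero weight after conditioning:
  (X=0, Y=0, U=0, W=1, Z=0) weight 1/54
  (X=0, Y=0, U=0, W=2, Z=0) weight 1/54
  (X=0, Y=0, U=1, W=1, Z=0) weight 1/108
  (X=0, Y=0, U=1, W=2, Z=0) weight 1/108
  (X=1, Y=0, U=0, W=1, Z=1) weight 1/162
  (X=1, Y=0, U=0, W=2, Z=1) weight 1/162
  (X=1, Y=0, U=1, W=1, Z=1) weight 1/324
  (X=1, Y=0, U=1, W=2, Z=1) weight 1/324
  … 12 more
Group by Z:
  weight(Z=0) = 13/54
  weight(Z=1) = 1/27
Total weight = 13/54 + 1/27 = 5/18
P(Z=0 | obs) = 13/54 / 5/18 = 13/15
P(Z=1 | obs) = 1/27 / 5/18 = 2/15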